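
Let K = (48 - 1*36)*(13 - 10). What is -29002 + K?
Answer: -28966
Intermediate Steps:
K = 36 (K = (48 - 36)*3 = 12*3 = 36)
-29002 + K = -29002 + 36 = -28966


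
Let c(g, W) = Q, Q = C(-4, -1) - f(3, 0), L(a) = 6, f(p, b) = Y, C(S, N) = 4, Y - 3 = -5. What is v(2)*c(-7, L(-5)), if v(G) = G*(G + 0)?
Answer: 24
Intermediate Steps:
Y = -2 (Y = 3 - 5 = -2)
f(p, b) = -2
Q = 6 (Q = 4 - 1*(-2) = 4 + 2 = 6)
c(g, W) = 6
v(G) = G**2 (v(G) = G*G = G**2)
v(2)*c(-7, L(-5)) = 2**2*6 = 4*6 = 24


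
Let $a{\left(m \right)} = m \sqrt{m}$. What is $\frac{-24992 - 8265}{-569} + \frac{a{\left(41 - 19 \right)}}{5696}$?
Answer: $\frac{33257}{569} + \frac{11 \sqrt{22}}{2848} \approx 58.466$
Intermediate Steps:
$a{\left(m \right)} = m^{\frac{3}{2}}$
$\frac{-24992 - 8265}{-569} + \frac{a{\left(41 - 19 \right)}}{5696} = \frac{-24992 - 8265}{-569} + \frac{\left(41 - 19\right)^{\frac{3}{2}}}{5696} = \left(-24992 - 8265\right) \left(- \frac{1}{569}\right) + \left(41 - 19\right)^{\frac{3}{2}} \cdot \frac{1}{5696} = \left(-33257\right) \left(- \frac{1}{569}\right) + 22^{\frac{3}{2}} \cdot \frac{1}{5696} = \frac{33257}{569} + 22 \sqrt{22} \cdot \frac{1}{5696} = \frac{33257}{569} + \frac{11 \sqrt{22}}{2848}$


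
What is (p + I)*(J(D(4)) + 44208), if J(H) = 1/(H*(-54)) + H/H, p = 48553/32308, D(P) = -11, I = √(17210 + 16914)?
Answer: 1275008917291/19190952 + 26260147*√8531/297 ≈ 8.2330e+6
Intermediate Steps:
I = 2*√8531 (I = √34124 = 2*√8531 ≈ 184.73)
p = 48553/32308 (p = 48553*(1/32308) = 48553/32308 ≈ 1.5028)
J(H) = 1 - 1/(54*H) (J(H) = -1/54/H + 1 = -1/(54*H) + 1 = 1 - 1/(54*H))
(p + I)*(J(D(4)) + 44208) = (48553/32308 + 2*√8531)*((-1/54 - 11)/(-11) + 44208) = (48553/32308 + 2*√8531)*(-1/11*(-595/54) + 44208) = (48553/32308 + 2*√8531)*(595/594 + 44208) = (48553/32308 + 2*√8531)*(26260147/594) = 1275008917291/19190952 + 26260147*√8531/297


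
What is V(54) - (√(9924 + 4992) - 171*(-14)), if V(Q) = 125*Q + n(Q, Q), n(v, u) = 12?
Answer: 4368 - 2*√3729 ≈ 4245.9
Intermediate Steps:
V(Q) = 12 + 125*Q (V(Q) = 125*Q + 12 = 12 + 125*Q)
V(54) - (√(9924 + 4992) - 171*(-14)) = (12 + 125*54) - (√(9924 + 4992) - 171*(-14)) = (12 + 6750) - (√14916 + 2394) = 6762 - (2*√3729 + 2394) = 6762 - (2394 + 2*√3729) = 6762 + (-2394 - 2*√3729) = 4368 - 2*√3729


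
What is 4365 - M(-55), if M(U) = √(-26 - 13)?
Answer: 4365 - I*√39 ≈ 4365.0 - 6.245*I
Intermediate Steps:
M(U) = I*√39 (M(U) = √(-39) = I*√39)
4365 - M(-55) = 4365 - I*√39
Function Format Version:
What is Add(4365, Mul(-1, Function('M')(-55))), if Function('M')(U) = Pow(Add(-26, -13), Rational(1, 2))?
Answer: Add(4365, Mul(-1, I, Pow(39, Rational(1, 2)))) ≈ Add(4365.0, Mul(-6.2450, I))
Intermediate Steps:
Function('M')(U) = Mul(I, Pow(39, Rational(1, 2))) (Function('M')(U) = Pow(-39, Rational(1, 2)) = Mul(I, Pow(39, Rational(1, 2))))
Add(4365, Mul(-1, Function('M')(-55))) = Add(4365, Mul(-1, Mul(I, Pow(39, Rational(1, 2))))) = Add(4365, Mul(-1, I, Pow(39, Rational(1, 2))))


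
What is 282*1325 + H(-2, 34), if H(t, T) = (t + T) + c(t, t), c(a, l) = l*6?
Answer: 373670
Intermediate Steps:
c(a, l) = 6*l
H(t, T) = T + 7*t (H(t, T) = (t + T) + 6*t = (T + t) + 6*t = T + 7*t)
282*1325 + H(-2, 34) = 282*1325 + (34 + 7*(-2)) = 373650 + (34 - 14) = 373650 + 20 = 373670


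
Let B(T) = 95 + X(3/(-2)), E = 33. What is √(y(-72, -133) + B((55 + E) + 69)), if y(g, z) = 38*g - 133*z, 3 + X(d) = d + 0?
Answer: 3*√6686/2 ≈ 122.65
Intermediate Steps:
X(d) = -3 + d (X(d) = -3 + (d + 0) = -3 + d)
y(g, z) = -133*z + 38*g
B(T) = 181/2 (B(T) = 95 + (-3 + 3/(-2)) = 95 + (-3 + 3*(-½)) = 95 + (-3 - 3/2) = 95 - 9/2 = 181/2)
√(y(-72, -133) + B((55 + E) + 69)) = √((-133*(-133) + 38*(-72)) + 181/2) = √((17689 - 2736) + 181/2) = √(14953 + 181/2) = √(30087/2) = 3*√6686/2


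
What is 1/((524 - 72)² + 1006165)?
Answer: 1/1210469 ≈ 8.2613e-7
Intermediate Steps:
1/((524 - 72)² + 1006165) = 1/(452² + 1006165) = 1/(204304 + 1006165) = 1/1210469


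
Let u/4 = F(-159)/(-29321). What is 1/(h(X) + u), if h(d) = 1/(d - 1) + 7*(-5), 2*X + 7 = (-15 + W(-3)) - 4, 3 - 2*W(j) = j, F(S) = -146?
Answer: -733025/25699917 ≈ -0.028522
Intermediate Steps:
W(j) = 3/2 - j/2
X = -23/2 (X = -7/2 + ((-15 + (3/2 - ½*(-3))) - 4)/2 = -7/2 + ((-15 + (3/2 + 3/2)) - 4)/2 = -7/2 + ((-15 + 3) - 4)/2 = -7/2 + (-12 - 4)/2 = -7/2 + (½)*(-16) = -7/2 - 8 = -23/2 ≈ -11.500)
h(d) = -35 + 1/(-1 + d) (h(d) = 1/(-1 + d) - 35 = -35 + 1/(-1 + d))
u = 584/29321 (u = 4*(-146/(-29321)) = 4*(-146*(-1/29321)) = 4*(146/29321) = 584/29321 ≈ 0.019917)
1/(h(X) + u) = 1/((36 - 35*(-23/2))/(-1 - 23/2) + 584/29321) = 1/((36 + 805/2)/(-25/2) + 584/29321) = 1/(-2/25*877/2 + 584/29321) = 1/(-877/25 + 584/29321) = 1/(-25699917/733025) = -733025/25699917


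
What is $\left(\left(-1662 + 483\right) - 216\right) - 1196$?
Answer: $-2591$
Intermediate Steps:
$\left(\left(-1662 + 483\right) - 216\right) - 1196 = \left(-1179 - 216\right) + \left(-1815 + 619\right) = -1395 - 1196 = -2591$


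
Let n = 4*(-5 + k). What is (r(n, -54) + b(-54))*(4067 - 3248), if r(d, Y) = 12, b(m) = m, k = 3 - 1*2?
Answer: -34398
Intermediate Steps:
k = 1 (k = 3 - 2 = 1)
n = -16 (n = 4*(-5 + 1) = 4*(-4) = -16)
(r(n, -54) + b(-54))*(4067 - 3248) = (12 - 54)*(4067 - 3248) = -42*819 = -34398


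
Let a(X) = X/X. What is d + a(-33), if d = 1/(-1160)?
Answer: 1159/1160 ≈ 0.99914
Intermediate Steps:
a(X) = 1
d = -1/1160 ≈ -0.00086207
d + a(-33) = -1/1160 + 1 = 1159/1160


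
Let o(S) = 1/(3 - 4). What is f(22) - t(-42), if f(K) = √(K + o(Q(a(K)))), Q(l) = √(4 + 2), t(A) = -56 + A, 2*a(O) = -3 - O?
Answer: 98 + √21 ≈ 102.58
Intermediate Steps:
a(O) = -3/2 - O/2 (a(O) = (-3 - O)/2 = -3/2 - O/2)
Q(l) = √6
o(S) = -1 (o(S) = 1/(-1) = -1)
f(K) = √(-1 + K) (f(K) = √(K - 1) = √(-1 + K))
f(22) - t(-42) = √(-1 + 22) - (-56 - 42) = √21 - 1*(-98) = √21 + 98 = 98 + √21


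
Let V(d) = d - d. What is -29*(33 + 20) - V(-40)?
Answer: -1537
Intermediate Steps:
V(d) = 0
-29*(33 + 20) - V(-40) = -29*(33 + 20) - 1*0 = -29*53 + 0 = -1537 + 0 = -1537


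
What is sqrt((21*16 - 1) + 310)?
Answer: sqrt(645) ≈ 25.397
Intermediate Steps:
sqrt((21*16 - 1) + 310) = sqrt((336 - 1) + 310) = sqrt(335 + 310) = sqrt(645)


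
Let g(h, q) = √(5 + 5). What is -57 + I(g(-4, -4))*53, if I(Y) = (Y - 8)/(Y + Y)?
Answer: -61/2 - 106*√10/5 ≈ -97.540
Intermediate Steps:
g(h, q) = √10
I(Y) = (-8 + Y)/(2*Y) (I(Y) = (-8 + Y)/((2*Y)) = (-8 + Y)*(1/(2*Y)) = (-8 + Y)/(2*Y))
-57 + I(g(-4, -4))*53 = -57 + ((-8 + √10)/(2*(√10)))*53 = -57 + ((√10/10)*(-8 + √10)/2)*53 = -57 + (√10*(-8 + √10)/20)*53 = -57 + 53*√10*(-8 + √10)/20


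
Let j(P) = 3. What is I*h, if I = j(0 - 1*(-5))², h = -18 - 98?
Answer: -1044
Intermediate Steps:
h = -116
I = 9 (I = 3² = 9)
I*h = 9*(-116) = -1044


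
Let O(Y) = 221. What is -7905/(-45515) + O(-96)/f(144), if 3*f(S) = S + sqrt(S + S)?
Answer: 6259791/1292626 - 221*sqrt(2)/568 ≈ 4.2924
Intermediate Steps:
f(S) = S/3 + sqrt(2)*sqrt(S)/3 (f(S) = (S + sqrt(S + S))/3 = (S + sqrt(2*S))/3 = (S + sqrt(2)*sqrt(S))/3 = S/3 + sqrt(2)*sqrt(S)/3)
-7905/(-45515) + O(-96)/f(144) = -7905/(-45515) + 221/((1/3)*144 + sqrt(2)*sqrt(144)/3) = -7905*(-1/45515) + 221/(48 + (1/3)*sqrt(2)*12) = 1581/9103 + 221/(48 + 4*sqrt(2))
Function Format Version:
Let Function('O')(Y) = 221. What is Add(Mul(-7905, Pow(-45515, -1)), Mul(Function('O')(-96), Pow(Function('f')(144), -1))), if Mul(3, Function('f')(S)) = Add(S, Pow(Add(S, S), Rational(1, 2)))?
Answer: Add(Rational(6259791, 1292626), Mul(Rational(-221, 568), Pow(2, Rational(1, 2)))) ≈ 4.2924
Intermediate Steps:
Function('f')(S) = Add(Mul(Rational(1, 3), S), Mul(Rational(1, 3), Pow(2, Rational(1, 2)), Pow(S, Rational(1, 2)))) (Function('f')(S) = Mul(Rational(1, 3), Add(S, Pow(Add(S, S), Rational(1, 2)))) = Mul(Rational(1, 3), Add(S, Pow(Mul(2, S), Rational(1, 2)))) = Mul(Rational(1, 3), Add(S, Mul(Pow(2, Rational(1, 2)), Pow(S, Rational(1, 2))))) = Add(Mul(Rational(1, 3), S), Mul(Rational(1, 3), Pow(2, Rational(1, 2)), Pow(S, Rational(1, 2)))))
Add(Mul(-7905, Pow(-45515, -1)), Mul(Function('O')(-96), Pow(Function('f')(144), -1))) = Add(Mul(-7905, Pow(-45515, -1)), Mul(221, Pow(Add(Mul(Rational(1, 3), 144), Mul(Rational(1, 3), Pow(2, Rational(1, 2)), Pow(144, Rational(1, 2)))), -1))) = Add(Mul(-7905, Rational(-1, 45515)), Mul(221, Pow(Add(48, Mul(Rational(1, 3), Pow(2, Rational(1, 2)), 12)), -1))) = Add(Rational(1581, 9103), Mul(221, Pow(Add(48, Mul(4, Pow(2, Rational(1, 2)))), -1)))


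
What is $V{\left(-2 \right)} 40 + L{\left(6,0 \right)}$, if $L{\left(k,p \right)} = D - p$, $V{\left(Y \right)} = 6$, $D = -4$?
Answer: $236$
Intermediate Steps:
$L{\left(k,p \right)} = -4 - p$
$V{\left(-2 \right)} 40 + L{\left(6,0 \right)} = 6 \cdot 40 - 4 = 240 + \left(-4 + 0\right) = 240 - 4 = 236$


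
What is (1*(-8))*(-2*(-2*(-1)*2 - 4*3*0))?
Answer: 64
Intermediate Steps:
(1*(-8))*(-2*(-2*(-1)*2 - 4*3*0)) = -(-16)*(2*2 - 12*0) = -(-16)*(4 + 0) = -(-16)*4 = -8*(-8) = 64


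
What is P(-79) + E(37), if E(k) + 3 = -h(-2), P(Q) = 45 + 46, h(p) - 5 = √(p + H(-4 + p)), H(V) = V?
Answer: 83 - 2*I*√2 ≈ 83.0 - 2.8284*I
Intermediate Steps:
h(p) = 5 + √(-4 + 2*p) (h(p) = 5 + √(p + (-4 + p)) = 5 + √(-4 + 2*p))
P(Q) = 91
E(k) = -8 - 2*I*√2 (E(k) = -3 - (5 + √(-4 + 2*(-2))) = -3 - (5 + √(-4 - 4)) = -3 - (5 + √(-8)) = -3 - (5 + 2*I*√2) = -3 + (-5 - 2*I*√2) = -8 - 2*I*√2)
P(-79) + E(37) = 91 + (-8 - 2*I*√2) = 83 - 2*I*√2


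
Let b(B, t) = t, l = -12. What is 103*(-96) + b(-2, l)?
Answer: -9900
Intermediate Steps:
103*(-96) + b(-2, l) = 103*(-96) - 12 = -9888 - 12 = -9900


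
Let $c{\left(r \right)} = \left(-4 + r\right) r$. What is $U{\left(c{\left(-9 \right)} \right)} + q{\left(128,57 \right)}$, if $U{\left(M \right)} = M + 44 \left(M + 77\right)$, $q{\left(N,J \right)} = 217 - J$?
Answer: $8813$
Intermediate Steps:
$c{\left(r \right)} = r \left(-4 + r\right)$
$U{\left(M \right)} = 3388 + 45 M$ ($U{\left(M \right)} = M + 44 \left(77 + M\right) = M + \left(3388 + 44 M\right) = 3388 + 45 M$)
$U{\left(c{\left(-9 \right)} \right)} + q{\left(128,57 \right)} = \left(3388 + 45 \left(- 9 \left(-4 - 9\right)\right)\right) + \left(217 - 57\right) = \left(3388 + 45 \left(\left(-9\right) \left(-13\right)\right)\right) + \left(217 - 57\right) = \left(3388 + 45 \cdot 117\right) + 160 = \left(3388 + 5265\right) + 160 = 8653 + 160 = 8813$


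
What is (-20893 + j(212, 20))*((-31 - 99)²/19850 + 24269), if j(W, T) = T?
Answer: -201114089363/397 ≈ -5.0658e+8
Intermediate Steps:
(-20893 + j(212, 20))*((-31 - 99)²/19850 + 24269) = (-20893 + 20)*((-31 - 99)²/19850 + 24269) = -20873*((-130)²*(1/19850) + 24269) = -20873*(16900*(1/19850) + 24269) = -20873*(338/397 + 24269) = -20873*9635131/397 = -201114089363/397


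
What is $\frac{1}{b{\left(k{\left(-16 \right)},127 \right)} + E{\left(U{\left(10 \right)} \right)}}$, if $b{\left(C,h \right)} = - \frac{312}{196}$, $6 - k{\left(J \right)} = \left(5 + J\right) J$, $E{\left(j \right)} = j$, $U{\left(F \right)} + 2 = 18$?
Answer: $\frac{49}{706} \approx 0.069405$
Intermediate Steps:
$U{\left(F \right)} = 16$ ($U{\left(F \right)} = -2 + 18 = 16$)
$k{\left(J \right)} = 6 - J \left(5 + J\right)$ ($k{\left(J \right)} = 6 - \left(5 + J\right) J = 6 - J \left(5 + J\right)$)
$b{\left(C,h \right)} = - \frac{78}{49}$ ($b{\left(C,h \right)} = \left(-312\right) \frac{1}{196} = - \frac{78}{49}$)
$\frac{1}{b{\left(k{\left(-16 \right)},127 \right)} + E{\left(U{\left(10 \right)} \right)}} = \frac{1}{- \frac{78}{49} + 16} = \frac{1}{\frac{706}{49}} = \frac{49}{706}$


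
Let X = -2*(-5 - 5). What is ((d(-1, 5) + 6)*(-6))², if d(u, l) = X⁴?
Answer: 921669121296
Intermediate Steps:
X = 20 (X = -2*(-10) = 20)
d(u, l) = 160000 (d(u, l) = 20⁴ = 160000)
((d(-1, 5) + 6)*(-6))² = ((160000 + 6)*(-6))² = (160006*(-6))² = (-960036)² = 921669121296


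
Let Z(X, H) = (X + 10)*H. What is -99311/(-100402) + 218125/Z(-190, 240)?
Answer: -352199021/86747328 ≈ -4.0601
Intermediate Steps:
Z(X, H) = H*(10 + X) (Z(X, H) = (10 + X)*H = H*(10 + X))
-99311/(-100402) + 218125/Z(-190, 240) = -99311/(-100402) + 218125/((240*(10 - 190))) = -99311*(-1/100402) + 218125/((240*(-180))) = 99311/100402 + 218125/(-43200) = 99311/100402 + 218125*(-1/43200) = 99311/100402 - 8725/1728 = -352199021/86747328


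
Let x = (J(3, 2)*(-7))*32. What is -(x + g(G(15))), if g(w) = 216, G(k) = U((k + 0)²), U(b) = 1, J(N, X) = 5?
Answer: 904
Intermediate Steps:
G(k) = 1
x = -1120 (x = (5*(-7))*32 = -35*32 = -1120)
-(x + g(G(15))) = -(-1120 + 216) = -1*(-904) = 904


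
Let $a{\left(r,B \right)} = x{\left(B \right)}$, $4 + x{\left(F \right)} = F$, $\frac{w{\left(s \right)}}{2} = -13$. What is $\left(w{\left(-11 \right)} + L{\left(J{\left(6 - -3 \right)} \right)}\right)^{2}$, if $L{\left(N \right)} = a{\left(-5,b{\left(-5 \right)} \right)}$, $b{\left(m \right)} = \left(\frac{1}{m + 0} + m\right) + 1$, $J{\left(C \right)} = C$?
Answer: $\frac{29241}{25} \approx 1169.6$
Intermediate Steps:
$w{\left(s \right)} = -26$ ($w{\left(s \right)} = 2 \left(-13\right) = -26$)
$x{\left(F \right)} = -4 + F$
$b{\left(m \right)} = 1 + m + \frac{1}{m}$ ($b{\left(m \right)} = \left(\frac{1}{m} + m\right) + 1 = \left(m + \frac{1}{m}\right) + 1 = 1 + m + \frac{1}{m}$)
$a{\left(r,B \right)} = -4 + B$
$L{\left(N \right)} = - \frac{41}{5}$ ($L{\left(N \right)} = -4 + \left(1 - 5 + \frac{1}{-5}\right) = -4 - \frac{21}{5} = - \frac{41}{5}$)
$\left(w{\left(-11 \right)} + L{\left(J{\left(6 - -3 \right)} \right)}\right)^{2} = \left(-26 - \frac{41}{5}\right)^{2} = \left(- \frac{171}{5}\right)^{2} = \frac{29241}{25}$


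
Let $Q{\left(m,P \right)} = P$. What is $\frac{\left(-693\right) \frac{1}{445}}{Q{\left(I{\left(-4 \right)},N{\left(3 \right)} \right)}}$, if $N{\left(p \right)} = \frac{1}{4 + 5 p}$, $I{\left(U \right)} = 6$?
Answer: $- \frac{13167}{445} \approx -29.589$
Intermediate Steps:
$\frac{\left(-693\right) \frac{1}{445}}{Q{\left(I{\left(-4 \right)},N{\left(3 \right)} \right)}} = \frac{\left(-693\right) \frac{1}{445}}{\frac{1}{4 + 5 \cdot 3}} = \frac{\left(-693\right) \frac{1}{445}}{\frac{1}{4 + 15}} = - \frac{693}{445 \cdot \frac{1}{19}} = - \frac{693 \frac{1}{\frac{1}{19}}}{445} = \left(- \frac{693}{445}\right) 19 = - \frac{13167}{445}$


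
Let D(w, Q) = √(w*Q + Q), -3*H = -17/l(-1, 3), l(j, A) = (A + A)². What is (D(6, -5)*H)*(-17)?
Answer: -289*I*√35/108 ≈ -15.831*I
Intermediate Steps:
l(j, A) = 4*A² (l(j, A) = (2*A)² = 4*A²)
H = 17/108 (H = -(-17)/(3*(4*3²)) = -(-17)/(3*(4*9)) = -(-17)/(3*36) = -⅓*(-17/36) = 17/108 ≈ 0.15741)
D(w, Q) = √(Q + Q*w) (D(w, Q) = √(Q*w + Q) = √(Q + Q*w))
(D(6, -5)*H)*(-17) = (√(-5*(1 + 6))*(17/108))*(-17) = (√(-5*7)*(17/108))*(-17) = (√(-35)*(17/108))*(-17) = ((I*√35)*(17/108))*(-17) = (17*I*√35/108)*(-17) = -289*I*√35/108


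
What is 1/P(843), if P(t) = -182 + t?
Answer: 1/661 ≈ 0.0015129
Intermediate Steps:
1/P(843) = 1/(-182 + 843) = 1/661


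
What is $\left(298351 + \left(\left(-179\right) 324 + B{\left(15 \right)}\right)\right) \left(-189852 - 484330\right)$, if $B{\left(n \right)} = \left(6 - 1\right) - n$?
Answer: $-162036272790$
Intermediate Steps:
$B{\left(n \right)} = 5 - n$ ($B{\left(n \right)} = \left(6 - 1\right) - n = 5 - n$)
$\left(298351 + \left(\left(-179\right) 324 + B{\left(15 \right)}\right)\right) \left(-189852 - 484330\right) = \left(298351 + \left(\left(-179\right) 324 + \left(5 - 15\right)\right)\right) \left(-189852 - 484330\right) = \left(298351 + \left(-57996 + \left(5 - 15\right)\right)\right) \left(-674182\right) = \left(298351 - 58006\right) \left(-674182\right) = 240345 \left(-674182\right) = -162036272790$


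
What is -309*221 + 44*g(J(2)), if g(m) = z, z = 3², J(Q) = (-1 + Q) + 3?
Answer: -67893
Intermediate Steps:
J(Q) = 2 + Q
z = 9
g(m) = 9
-309*221 + 44*g(J(2)) = -309*221 + 44*9 = -68289 + 396 = -67893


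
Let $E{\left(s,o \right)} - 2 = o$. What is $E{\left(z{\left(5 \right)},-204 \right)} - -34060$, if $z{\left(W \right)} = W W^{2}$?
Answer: $33858$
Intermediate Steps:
$z{\left(W \right)} = W^{3}$
$E{\left(s,o \right)} = 2 + o$
$E{\left(z{\left(5 \right)},-204 \right)} - -34060 = \left(2 - 204\right) - -34060 = -202 + 34060 = 33858$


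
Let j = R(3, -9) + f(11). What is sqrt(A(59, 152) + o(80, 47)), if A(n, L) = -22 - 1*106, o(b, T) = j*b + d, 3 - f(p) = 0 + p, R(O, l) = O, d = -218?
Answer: I*sqrt(746) ≈ 27.313*I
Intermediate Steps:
f(p) = 3 - p (f(p) = 3 - (0 + p) = 3 - p)
j = -5 (j = 3 + (3 - 1*11) = 3 + (3 - 11) = 3 - 8 = -5)
o(b, T) = -218 - 5*b (o(b, T) = -5*b - 218 = -218 - 5*b)
A(n, L) = -128 (A(n, L) = -22 - 106 = -128)
sqrt(A(59, 152) + o(80, 47)) = sqrt(-128 + (-218 - 5*80)) = sqrt(-128 + (-218 - 400)) = sqrt(-128 - 618) = sqrt(-746) = I*sqrt(746)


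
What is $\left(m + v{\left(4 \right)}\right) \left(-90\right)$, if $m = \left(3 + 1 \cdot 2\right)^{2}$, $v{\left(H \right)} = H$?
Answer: $-2610$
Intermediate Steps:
$m = 25$ ($m = \left(3 + 2\right)^{2} = 5^{2} = 25$)
$\left(m + v{\left(4 \right)}\right) \left(-90\right) = \left(25 + 4\right) \left(-90\right) = 29 \left(-90\right) = -2610$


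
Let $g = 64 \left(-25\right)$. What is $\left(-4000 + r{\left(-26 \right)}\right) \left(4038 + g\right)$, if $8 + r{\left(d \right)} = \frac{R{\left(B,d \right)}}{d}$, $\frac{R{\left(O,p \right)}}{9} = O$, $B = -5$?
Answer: $- \frac{126974697}{13} \approx -9.7673 \cdot 10^{6}$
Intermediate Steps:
$g = -1600$
$R{\left(O,p \right)} = 9 O$
$r{\left(d \right)} = -8 - \frac{45}{d}$ ($r{\left(d \right)} = -8 + \frac{9 \left(-5\right)}{d} = -8 - \frac{45}{d}$)
$\left(-4000 + r{\left(-26 \right)}\right) \left(4038 + g\right) = \left(-4000 - \left(8 + \frac{45}{-26}\right)\right) \left(4038 - 1600\right) = \left(-4000 - \frac{163}{26}\right) 2438 = \left(- \frac{104163}{26}\right) 2438 = - \frac{126974697}{13}$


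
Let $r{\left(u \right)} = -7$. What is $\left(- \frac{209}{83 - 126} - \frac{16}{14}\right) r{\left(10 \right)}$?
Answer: $- \frac{1119}{43} \approx -26.023$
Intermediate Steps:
$\left(- \frac{209}{83 - 126} - \frac{16}{14}\right) r{\left(10 \right)} = \left(- \frac{209}{83 - 126} - \frac{16}{14}\right) \left(-7\right) = \left(- \frac{209}{83 - 126} - \frac{8}{7}\right) \left(-7\right) = \left(- \frac{209}{-43} - \frac{8}{7}\right) \left(-7\right) = \left(\left(-209\right) \left(- \frac{1}{43}\right) - \frac{8}{7}\right) \left(-7\right) = \left(\frac{209}{43} - \frac{8}{7}\right) \left(-7\right) = \frac{1119}{301} \left(-7\right) = - \frac{1119}{43}$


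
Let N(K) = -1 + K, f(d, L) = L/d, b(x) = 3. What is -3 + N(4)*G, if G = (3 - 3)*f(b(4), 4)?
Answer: -3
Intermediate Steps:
G = 0 (G = (3 - 3)*(4/3) = 0*(4*(⅓)) = 0*(4/3) = 0)
-3 + N(4)*G = -3 + (-1 + 4)*0 = -3 + 3*0 = -3 + 0 = -3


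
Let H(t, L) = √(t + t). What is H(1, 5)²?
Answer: 2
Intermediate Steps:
H(t, L) = √2*√t (H(t, L) = √(2*t) = √2*√t)
H(1, 5)² = (√2*√1)² = (√2*1)² = (√2)² = 2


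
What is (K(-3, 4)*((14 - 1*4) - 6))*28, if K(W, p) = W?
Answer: -336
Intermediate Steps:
(K(-3, 4)*((14 - 1*4) - 6))*28 = -3*((14 - 1*4) - 6)*28 = -3*((14 - 4) - 6)*28 = -3*(10 - 6)*28 = -3*4*28 = -12*28 = -336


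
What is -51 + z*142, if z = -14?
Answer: -2039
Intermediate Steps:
-51 + z*142 = -51 - 14*142 = -51 - 1988 = -2039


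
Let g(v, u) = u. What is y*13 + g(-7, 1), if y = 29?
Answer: 378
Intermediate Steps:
y*13 + g(-7, 1) = 29*13 + 1 = 377 + 1 = 378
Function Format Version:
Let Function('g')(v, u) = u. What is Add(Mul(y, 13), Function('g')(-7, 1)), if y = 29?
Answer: 378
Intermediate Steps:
Add(Mul(y, 13), Function('g')(-7, 1)) = Add(Mul(29, 13), 1) = Add(377, 1) = 378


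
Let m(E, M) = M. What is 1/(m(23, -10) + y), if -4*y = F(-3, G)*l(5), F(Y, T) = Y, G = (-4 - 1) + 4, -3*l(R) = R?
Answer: -4/45 ≈ -0.088889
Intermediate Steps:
l(R) = -R/3
G = -1 (G = -5 + 4 = -1)
y = -5/4 (y = -(-3)*(-⅓*5)/4 = -(-3)*(-5)/(4*3) = -¼*5 = -5/4 ≈ -1.2500)
1/(m(23, -10) + y) = 1/(-10 - 5/4) = 1/(-45/4) = -4/45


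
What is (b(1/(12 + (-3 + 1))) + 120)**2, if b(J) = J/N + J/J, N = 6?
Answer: 52722121/3600 ≈ 14645.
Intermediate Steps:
b(J) = 1 + J/6 (b(J) = J/6 + J/J = J*(1/6) + 1 = J/6 + 1 = 1 + J/6)
(b(1/(12 + (-3 + 1))) + 120)**2 = ((1 + 1/(6*(12 + (-3 + 1)))) + 120)**2 = ((1 + 1/(6*(12 - 2))) + 120)**2 = ((1 + (1/6)/10) + 120)**2 = ((1 + (1/6)*(1/10)) + 120)**2 = ((1 + 1/60) + 120)**2 = (61/60 + 120)**2 = (7261/60)**2 = 52722121/3600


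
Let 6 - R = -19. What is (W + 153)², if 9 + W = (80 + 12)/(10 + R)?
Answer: 26337424/1225 ≈ 21500.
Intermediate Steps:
R = 25 (R = 6 - 1*(-19) = 6 + 19 = 25)
W = -223/35 (W = -9 + (80 + 12)/(10 + 25) = -9 + 92/35 = -223/35 ≈ -6.3714)
(W + 153)² = (-223/35 + 153)² = (5132/35)² = 26337424/1225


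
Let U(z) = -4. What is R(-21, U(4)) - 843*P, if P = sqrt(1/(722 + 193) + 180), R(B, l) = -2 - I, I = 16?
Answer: -18 - 281*sqrt(150701415)/305 ≈ -11328.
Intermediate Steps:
R(B, l) = -18 (R(B, l) = -2 - 1*16 = -2 - 16 = -18)
P = sqrt(150701415)/915 (P = sqrt(1/915 + 180) = sqrt(164701/915) = sqrt(150701415)/915 ≈ 13.416)
R(-21, U(4)) - 843*P = -18 - 281*sqrt(150701415)/305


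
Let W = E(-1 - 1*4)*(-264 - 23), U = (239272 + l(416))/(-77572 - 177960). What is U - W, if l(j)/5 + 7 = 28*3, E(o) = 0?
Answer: -239657/255532 ≈ -0.93787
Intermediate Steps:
l(j) = 385 (l(j) = -35 + 5*(28*3) = -35 + 5*84 = -35 + 420 = 385)
U = -239657/255532 (U = (239272 + 385)/(-77572 - 177960) = 239657/(-255532) = 239657*(-1/255532) = -239657/255532 ≈ -0.93787)
W = 0 (W = 0*(-264 - 23) = 0*(-287) = 0)
U - W = -239657/255532 - 1*0 = -239657/255532 + 0 = -239657/255532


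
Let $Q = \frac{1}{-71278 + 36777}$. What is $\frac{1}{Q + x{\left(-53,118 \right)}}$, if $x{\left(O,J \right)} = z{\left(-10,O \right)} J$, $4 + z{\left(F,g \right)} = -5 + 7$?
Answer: $- \frac{34501}{8142237} \approx -0.0042373$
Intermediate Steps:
$z{\left(F,g \right)} = -2$ ($z{\left(F,g \right)} = -4 + \left(-5 + 7\right) = -4 + 2 = -2$)
$Q = - \frac{1}{34501}$ ($Q = \frac{1}{-34501} = - \frac{1}{34501} \approx -2.8985 \cdot 10^{-5}$)
$x{\left(O,J \right)} = - 2 J$
$\frac{1}{Q + x{\left(-53,118 \right)}} = \frac{1}{- \frac{1}{34501} - 236} = \frac{1}{- \frac{8142237}{34501}} = - \frac{34501}{8142237}$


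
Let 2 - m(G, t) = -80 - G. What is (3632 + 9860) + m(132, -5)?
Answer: 13706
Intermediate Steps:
m(G, t) = 82 + G (m(G, t) = 2 - (-80 - G) = 2 + (80 + G) = 82 + G)
(3632 + 9860) + m(132, -5) = (3632 + 9860) + (82 + 132) = 13492 + 214 = 13706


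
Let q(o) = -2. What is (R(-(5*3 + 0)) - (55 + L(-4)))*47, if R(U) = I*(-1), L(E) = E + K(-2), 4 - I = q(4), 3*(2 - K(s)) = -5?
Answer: -8554/3 ≈ -2851.3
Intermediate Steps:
K(s) = 11/3 (K(s) = 2 - 1/3*(-5) = 2 + 5/3 = 11/3)
I = 6 (I = 4 - 1*(-2) = 4 + 2 = 6)
L(E) = 11/3 + E (L(E) = E + 11/3 = 11/3 + E)
R(U) = -6 (R(U) = 6*(-1) = -6)
(R(-(5*3 + 0)) - (55 + L(-4)))*47 = (-6 - (55 + (11/3 - 4)))*47 = (-6 - (55 - 1/3))*47 = (-6 - 1*164/3)*47 = (-6 - 164/3)*47 = -182/3*47 = -8554/3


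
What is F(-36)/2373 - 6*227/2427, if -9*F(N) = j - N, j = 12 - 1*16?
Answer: -9721966/17277813 ≈ -0.56269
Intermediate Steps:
j = -4 (j = 12 - 16 = -4)
F(N) = 4/9 + N/9 (F(N) = -(-4 - N)/9 = 4/9 + N/9)
F(-36)/2373 - 6*227/2427 = (4/9 + (1/9)*(-36))/2373 - 6*227/2427 = (4/9 - 4)*(1/2373) - 1362*1/2427 = -32/9*1/2373 - 454/809 = -32/21357 - 454/809 = -9721966/17277813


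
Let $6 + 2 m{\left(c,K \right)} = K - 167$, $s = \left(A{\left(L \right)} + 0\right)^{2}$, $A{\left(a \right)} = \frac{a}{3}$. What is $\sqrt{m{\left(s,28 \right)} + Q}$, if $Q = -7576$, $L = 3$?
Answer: $\frac{i \sqrt{30594}}{2} \approx 87.456 i$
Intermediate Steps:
$A{\left(a \right)} = \frac{a}{3}$ ($A{\left(a \right)} = a \frac{1}{3} = \frac{a}{3}$)
$s = 1$ ($s = \left(\frac{1}{3} \cdot 3 + 0\right)^{2} = \left(1 + 0\right)^{2} = 1^{2} = 1$)
$m{\left(c,K \right)} = - \frac{173}{2} + \frac{K}{2}$ ($m{\left(c,K \right)} = -3 + \frac{K - 167}{2} = -3 + \frac{-167 + K}{2} = -3 + \left(- \frac{167}{2} + \frac{K}{2}\right) = - \frac{173}{2} + \frac{K}{2}$)
$\sqrt{m{\left(s,28 \right)} + Q} = \sqrt{\left(- \frac{173}{2} + \frac{1}{2} \cdot 28\right) - 7576} = \sqrt{\left(- \frac{173}{2} + 14\right) - 7576} = \sqrt{- \frac{145}{2} - 7576} = \sqrt{- \frac{15297}{2}} = \frac{i \sqrt{30594}}{2}$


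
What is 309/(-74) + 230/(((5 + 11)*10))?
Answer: -1621/592 ≈ -2.7382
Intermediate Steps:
309/(-74) + 230/(((5 + 11)*10)) = 309*(-1/74) + 230/((16*10)) = -309/74 + 230/160 = -309/74 + 230*(1/160) = -309/74 + 23/16 = -1621/592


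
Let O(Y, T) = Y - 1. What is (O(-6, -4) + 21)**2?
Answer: 196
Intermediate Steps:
O(Y, T) = -1 + Y
(O(-6, -4) + 21)**2 = ((-1 - 6) + 21)**2 = (-7 + 21)**2 = 14**2 = 196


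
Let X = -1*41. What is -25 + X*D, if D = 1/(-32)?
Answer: -759/32 ≈ -23.719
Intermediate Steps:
D = -1/32 ≈ -0.031250
X = -41
-25 + X*D = -25 - 41*(-1/32) = -25 + 41/32 = -759/32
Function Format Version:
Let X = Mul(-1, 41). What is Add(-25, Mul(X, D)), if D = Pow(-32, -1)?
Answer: Rational(-759, 32) ≈ -23.719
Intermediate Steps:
D = Rational(-1, 32) ≈ -0.031250
X = -41
Add(-25, Mul(X, D)) = Add(-25, Mul(-41, Rational(-1, 32))) = Add(-25, Rational(41, 32)) = Rational(-759, 32)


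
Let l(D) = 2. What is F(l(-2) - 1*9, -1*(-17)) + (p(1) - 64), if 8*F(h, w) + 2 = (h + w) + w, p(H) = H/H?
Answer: -479/8 ≈ -59.875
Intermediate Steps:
p(H) = 1
F(h, w) = -1/4 + w/4 + h/8 (F(h, w) = -1/4 + ((h + w) + w)/8 = -1/4 + (h + 2*w)/8 = -1/4 + (w/4 + h/8) = -1/4 + w/4 + h/8)
F(l(-2) - 1*9, -1*(-17)) + (p(1) - 64) = (-1/4 + (-1*(-17))/4 + (2 - 1*9)/8) + (1 - 64) = (-1/4 + (1/4)*17 + (2 - 9)/8) - 63 = (-1/4 + 17/4 + (1/8)*(-7)) - 63 = (-1/4 + 17/4 - 7/8) - 63 = 25/8 - 63 = -479/8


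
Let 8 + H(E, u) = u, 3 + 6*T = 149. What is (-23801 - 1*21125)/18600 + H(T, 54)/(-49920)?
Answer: -9348173/3868800 ≈ -2.4163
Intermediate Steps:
T = 73/3 (T = -½ + (⅙)*149 = -½ + 149/6 = 73/3 ≈ 24.333)
H(E, u) = -8 + u
(-23801 - 1*21125)/18600 + H(T, 54)/(-49920) = (-23801 - 1*21125)/18600 + (-8 + 54)/(-49920) = (-23801 - 21125)*(1/18600) + 46*(-1/49920) = -44926*1/18600 - 23/24960 = -22463/9300 - 23/24960 = -9348173/3868800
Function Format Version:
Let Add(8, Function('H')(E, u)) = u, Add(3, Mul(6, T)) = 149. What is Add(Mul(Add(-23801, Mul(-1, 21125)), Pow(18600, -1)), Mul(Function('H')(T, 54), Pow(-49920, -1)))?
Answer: Rational(-9348173, 3868800) ≈ -2.4163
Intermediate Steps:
T = Rational(73, 3) (T = Add(Rational(-1, 2), Mul(Rational(1, 6), 149)) = Add(Rational(-1, 2), Rational(149, 6)) = Rational(73, 3) ≈ 24.333)
Function('H')(E, u) = Add(-8, u)
Add(Mul(Add(-23801, Mul(-1, 21125)), Pow(18600, -1)), Mul(Function('H')(T, 54), Pow(-49920, -1))) = Add(Mul(Add(-23801, Mul(-1, 21125)), Pow(18600, -1)), Mul(Add(-8, 54), Pow(-49920, -1))) = Add(Mul(Add(-23801, -21125), Rational(1, 18600)), Mul(46, Rational(-1, 49920))) = Add(Mul(-44926, Rational(1, 18600)), Rational(-23, 24960)) = Add(Rational(-22463, 9300), Rational(-23, 24960)) = Rational(-9348173, 3868800)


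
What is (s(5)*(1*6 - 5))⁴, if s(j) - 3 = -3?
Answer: 0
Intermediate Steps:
s(j) = 0 (s(j) = 3 - 3 = 0)
(s(5)*(1*6 - 5))⁴ = (0*(1*6 - 5))⁴ = (0*(6 - 5))⁴ = (0*1)⁴ = 0⁴ = 0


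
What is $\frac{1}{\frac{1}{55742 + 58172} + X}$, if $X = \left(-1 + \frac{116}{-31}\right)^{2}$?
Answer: $\frac{109471354}{2461568587} \approx 0.044472$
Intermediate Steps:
$X = \frac{21609}{961}$ ($X = \left(-1 + 116 \left(- \frac{1}{31}\right)\right)^{2} = \left(-1 - \frac{116}{31}\right)^{2} = \left(- \frac{147}{31}\right)^{2} = \frac{21609}{961} \approx 22.486$)
$\frac{1}{\frac{1}{55742 + 58172} + X} = \frac{1}{\frac{1}{55742 + 58172} + \frac{21609}{961}} = \frac{1}{\frac{1}{113914} + \frac{21609}{961}} = \frac{1}{\frac{2461568587}{109471354}} = \frac{109471354}{2461568587}$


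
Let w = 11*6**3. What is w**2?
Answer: 5645376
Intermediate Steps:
w = 2376 (w = 11*216 = 2376)
w**2 = 2376**2 = 5645376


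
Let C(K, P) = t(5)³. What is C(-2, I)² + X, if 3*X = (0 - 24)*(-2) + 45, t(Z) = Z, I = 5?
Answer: 15656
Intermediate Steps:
C(K, P) = 125 (C(K, P) = 5³ = 125)
X = 31 (X = ((0 - 24)*(-2) + 45)/3 = (-24*(-2) + 45)/3 = (48 + 45)/3 = (⅓)*93 = 31)
C(-2, I)² + X = 125² + 31 = 15625 + 31 = 15656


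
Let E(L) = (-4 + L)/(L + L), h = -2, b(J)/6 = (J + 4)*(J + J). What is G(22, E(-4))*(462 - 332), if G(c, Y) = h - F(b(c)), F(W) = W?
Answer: -892580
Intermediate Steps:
b(J) = 12*J*(4 + J) (b(J) = 6*((J + 4)*(J + J)) = 6*((4 + J)*(2*J)) = 6*(2*J*(4 + J)) = 12*J*(4 + J))
E(L) = (-4 + L)/(2*L) (E(L) = (-4 + L)/((2*L)) = (-4 + L)*(1/(2*L)) = (-4 + L)/(2*L))
G(c, Y) = -2 - 12*c*(4 + c)
G(22, E(-4))*(462 - 332) = (-2 - 12*22*(4 + 22))*(462 - 332) = (-2 - 12*22*26)*130 = (-2 - 6864)*130 = -6866*130 = -892580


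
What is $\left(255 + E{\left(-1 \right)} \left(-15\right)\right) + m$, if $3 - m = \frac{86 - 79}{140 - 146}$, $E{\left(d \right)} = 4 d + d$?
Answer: $\frac{2005}{6} \approx 334.17$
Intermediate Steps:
$E{\left(d \right)} = 5 d$
$m = \frac{25}{6}$ ($m = 3 - \frac{86 - 79}{140 - 146} = 3 - \frac{7}{-6} = 3 - 7 \left(- \frac{1}{6}\right) = 3 - - \frac{7}{6} = 3 + \frac{7}{6} = \frac{25}{6} \approx 4.1667$)
$\left(255 + E{\left(-1 \right)} \left(-15\right)\right) + m = \left(255 + 5 \left(-1\right) \left(-15\right)\right) + \frac{25}{6} = \left(255 - -75\right) + \frac{25}{6} = \left(255 + 75\right) + \frac{25}{6} = 330 + \frac{25}{6} = \frac{2005}{6}$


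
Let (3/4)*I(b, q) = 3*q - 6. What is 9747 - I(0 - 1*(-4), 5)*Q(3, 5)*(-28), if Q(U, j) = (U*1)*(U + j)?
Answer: 17811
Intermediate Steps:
I(b, q) = -8 + 4*q (I(b, q) = 4*(3*q - 6)/3 = 4*(-6 + 3*q)/3 = -8 + 4*q)
Q(U, j) = U*(U + j)
9747 - I(0 - 1*(-4), 5)*Q(3, 5)*(-28) = 9747 - (-8 + 4*5)*(3*(3 + 5))*(-28) = 9747 - (-8 + 20)*(3*8)*(-28) = 9747 - 12*24*(-28) = 9747 - 288*(-28) = 9747 - 1*(-8064) = 9747 + 8064 = 17811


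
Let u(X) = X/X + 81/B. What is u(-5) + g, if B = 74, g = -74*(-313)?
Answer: 1714143/74 ≈ 23164.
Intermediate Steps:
g = 23162
u(X) = 155/74 (u(X) = X/X + 81/74 = 1 + 81*(1/74) = 1 + 81/74 = 155/74)
u(-5) + g = 155/74 + 23162 = 1714143/74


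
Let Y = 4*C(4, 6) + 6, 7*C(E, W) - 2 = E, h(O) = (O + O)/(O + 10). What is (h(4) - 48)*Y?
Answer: -21912/49 ≈ -447.18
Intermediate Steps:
h(O) = 2*O/(10 + O) (h(O) = (2*O)/(10 + O) = 2*O/(10 + O))
C(E, W) = 2/7 + E/7
Y = 66/7 (Y = 4*(2/7 + (1/7)*4) + 6 = 4*(2/7 + 4/7) + 6 = 4*(6/7) + 6 = 24/7 + 6 = 66/7 ≈ 9.4286)
(h(4) - 48)*Y = (2*4/(10 + 4) - 48)*(66/7) = (2*4/14 - 48)*(66/7) = (2*4*(1/14) - 48)*(66/7) = (4/7 - 48)*(66/7) = -332/7*66/7 = -21912/49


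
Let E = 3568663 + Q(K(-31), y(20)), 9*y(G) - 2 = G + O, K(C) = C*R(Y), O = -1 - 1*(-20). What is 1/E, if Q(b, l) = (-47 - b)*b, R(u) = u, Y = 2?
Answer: 1/3567733 ≈ 2.8029e-7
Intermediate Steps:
O = 19 (O = -1 + 20 = 19)
K(C) = 2*C (K(C) = C*2 = 2*C)
y(G) = 7/3 + G/9 (y(G) = 2/9 + (G + 19)/9 = 2/9 + (19 + G)/9 = 2/9 + (19/9 + G/9) = 7/3 + G/9)
Q(b, l) = b*(-47 - b)
E = 3567733 (E = 3568663 - 2*(-31)*(47 + 2*(-31)) = 3568663 - 1*(-62)*(47 - 62) = 3568663 - 1*(-62)*(-15) = 3568663 - 930 = 3567733)
1/E = 1/3567733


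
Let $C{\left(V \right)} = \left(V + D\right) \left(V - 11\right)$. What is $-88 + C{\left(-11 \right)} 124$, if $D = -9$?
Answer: $54472$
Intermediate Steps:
$C{\left(V \right)} = \left(-11 + V\right) \left(-9 + V\right)$ ($C{\left(V \right)} = \left(V - 9\right) \left(V - 11\right) = \left(-9 + V\right) \left(-11 + V\right) = \left(-11 + V\right) \left(-9 + V\right)$)
$-88 + C{\left(-11 \right)} 124 = -88 + \left(99 + \left(-11\right)^{2} - -220\right) 124 = -88 + \left(99 + 121 + 220\right) 124 = -88 + 440 \cdot 124 = -88 + 54560 = 54472$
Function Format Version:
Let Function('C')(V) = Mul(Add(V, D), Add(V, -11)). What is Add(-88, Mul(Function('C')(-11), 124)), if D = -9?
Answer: 54472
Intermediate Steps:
Function('C')(V) = Mul(Add(-11, V), Add(-9, V)) (Function('C')(V) = Mul(Add(V, -9), Add(V, -11)) = Mul(Add(-9, V), Add(-11, V)) = Mul(Add(-11, V), Add(-9, V)))
Add(-88, Mul(Function('C')(-11), 124)) = Add(-88, Mul(Add(99, Pow(-11, 2), Mul(-20, -11)), 124)) = Add(-88, Mul(Add(99, 121, 220), 124)) = Add(-88, Mul(440, 124)) = Add(-88, 54560) = 54472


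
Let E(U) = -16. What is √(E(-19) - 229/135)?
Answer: I*√35835/45 ≈ 4.2067*I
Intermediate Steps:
√(E(-19) - 229/135) = √(-16 - 229/135) = √(-2389/135) = I*√35835/45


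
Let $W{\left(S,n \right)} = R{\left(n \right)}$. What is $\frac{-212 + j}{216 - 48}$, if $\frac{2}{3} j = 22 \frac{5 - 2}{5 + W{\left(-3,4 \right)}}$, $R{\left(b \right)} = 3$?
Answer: $- \frac{1597}{1344} \approx -1.1882$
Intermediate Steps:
$W{\left(S,n \right)} = 3$
$j = \frac{99}{8}$ ($j = \frac{3 \cdot 22 \frac{5 - 2}{5 + 3}}{2} = \frac{3 \cdot 22 \cdot \frac{3}{8}}{2} = \frac{3}{2} \cdot \frac{33}{4} = \frac{99}{8} \approx 12.375$)
$\frac{-212 + j}{216 - 48} = \frac{-212 + \frac{99}{8}}{216 - 48} = - \frac{1597}{8 \cdot 168} = \left(- \frac{1597}{8}\right) \frac{1}{168} = - \frac{1597}{1344}$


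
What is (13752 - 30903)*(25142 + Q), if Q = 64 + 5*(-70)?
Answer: -426305256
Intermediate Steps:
Q = -286 (Q = 64 - 350 = -286)
(13752 - 30903)*(25142 + Q) = (13752 - 30903)*(25142 - 286) = -17151*24856 = -426305256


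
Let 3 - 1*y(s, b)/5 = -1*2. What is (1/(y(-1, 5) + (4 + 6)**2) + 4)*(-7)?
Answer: -3507/125 ≈ -28.056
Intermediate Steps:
y(s, b) = 25 (y(s, b) = 15 - (-5)*2 = 15 - 5*(-2) = 15 + 10 = 25)
(1/(y(-1, 5) + (4 + 6)**2) + 4)*(-7) = (1/(25 + (4 + 6)**2) + 4)*(-7) = (1/(25 + 10**2) + 4)*(-7) = (1/(25 + 100) + 4)*(-7) = (1/125 + 4)*(-7) = (501/125)*(-7) = -3507/125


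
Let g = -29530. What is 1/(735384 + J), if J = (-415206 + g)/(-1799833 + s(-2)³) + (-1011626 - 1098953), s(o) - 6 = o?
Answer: -1799769/2475032885219 ≈ -7.2717e-7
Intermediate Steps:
s(o) = 6 + o
J = -3798554211515/1799769 (J = (-415206 - 29530)/(-1799833 + (6 - 2)³) + (-1011626 - 1098953) = -444736/(-1799833 + 4³) - 2110579 = -444736/(-1799833 + 64) - 2110579 = -444736/(-1799769) - 2110579 = -444736*(-1/1799769) - 2110579 = 444736/1799769 - 2110579 = -3798554211515/1799769 ≈ -2.1106e+6)
1/(735384 + J) = 1/(735384 - 3798554211515/1799769) = 1/(-2475032885219/1799769) = -1799769/2475032885219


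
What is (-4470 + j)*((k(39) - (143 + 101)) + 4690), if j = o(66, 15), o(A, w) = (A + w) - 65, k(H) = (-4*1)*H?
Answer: -19107660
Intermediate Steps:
k(H) = -4*H
o(A, w) = -65 + A + w
j = 16 (j = -65 + 66 + 15 = 16)
(-4470 + j)*((k(39) - (143 + 101)) + 4690) = (-4470 + 16)*((-4*39 - (143 + 101)) + 4690) = -4454*((-156 - 1*244) + 4690) = -4454*((-156 - 244) + 4690) = -4454*(-400 + 4690) = -4454*4290 = -19107660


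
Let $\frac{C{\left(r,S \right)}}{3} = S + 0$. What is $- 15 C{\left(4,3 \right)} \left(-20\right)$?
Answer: $2700$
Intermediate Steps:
$C{\left(r,S \right)} = 3 S$ ($C{\left(r,S \right)} = 3 \left(S + 0\right) = 3 S$)
$- 15 C{\left(4,3 \right)} \left(-20\right) = - 15 \cdot 3 \cdot 3 \left(-20\right) = \left(-15\right) 9 \left(-20\right) = \left(-135\right) \left(-20\right) = 2700$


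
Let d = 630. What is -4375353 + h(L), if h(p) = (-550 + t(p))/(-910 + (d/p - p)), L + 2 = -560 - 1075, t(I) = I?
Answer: -5204350337676/1189469 ≈ -4.3754e+6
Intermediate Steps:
L = -1637 (L = -2 + (-560 - 1075) = -2 - 1635 = -1637)
h(p) = (-550 + p)/(-910 - p + 630/p) (h(p) = (-550 + p)/(-910 + (630/p - p)) = (-550 + p)/(-910 + (-p + 630/p)) = (-550 + p)/(-910 - p + 630/p))
-4375353 + h(L) = -4375353 - 1637*(550 - 1*(-1637))/(-630 + (-1637)² + 910*(-1637)) = -4375353 - 1637*(550 + 1637)/(-630 + 2679769 - 1489670) = -4375353 - 1637*2187/1189469 = -4375353 - 1637*1/1189469*2187 = -4375353 - 3580119/1189469 = -5204350337676/1189469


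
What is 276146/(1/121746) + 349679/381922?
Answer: 12840091955930231/381922 ≈ 3.3620e+10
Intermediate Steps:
276146/(1/121746) + 349679/381922 = 276146/(1/121746) + 349679*(1/381922) = 276146*121746 + 349679/381922 = 33619670916 + 349679/381922 = 12840091955930231/381922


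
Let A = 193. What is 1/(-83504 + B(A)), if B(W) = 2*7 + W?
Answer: -1/83297 ≈ -1.2005e-5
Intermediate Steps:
B(W) = 14 + W
1/(-83504 + B(A)) = 1/(-83504 + (14 + 193)) = 1/(-83504 + 207) = 1/(-83297) = -1/83297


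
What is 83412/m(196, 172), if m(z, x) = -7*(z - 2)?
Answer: -5958/97 ≈ -61.423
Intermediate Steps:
m(z, x) = 14 - 7*z (m(z, x) = -7*(-2 + z) = 14 - 7*z)
83412/m(196, 172) = 83412/(14 - 7*196) = 83412/(14 - 1372) = 83412/(-1358) = 83412*(-1/1358) = -5958/97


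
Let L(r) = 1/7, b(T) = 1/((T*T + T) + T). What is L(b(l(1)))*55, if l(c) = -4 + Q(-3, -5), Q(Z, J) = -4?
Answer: 55/7 ≈ 7.8571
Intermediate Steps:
l(c) = -8 (l(c) = -4 - 4 = -8)
b(T) = 1/(T² + 2*T) (b(T) = 1/((T² + T) + T) = 1/((T + T²) + T) = 1/(T² + 2*T))
L(r) = ⅐
L(b(l(1)))*55 = (⅐)*55 = 55/7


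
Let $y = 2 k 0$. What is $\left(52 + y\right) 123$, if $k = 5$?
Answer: $6396$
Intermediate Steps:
$y = 0$ ($y = 2 \cdot 5 \cdot 0 = 10 \cdot 0 = 0$)
$\left(52 + y\right) 123 = \left(52 + 0\right) 123 = 52 \cdot 123 = 6396$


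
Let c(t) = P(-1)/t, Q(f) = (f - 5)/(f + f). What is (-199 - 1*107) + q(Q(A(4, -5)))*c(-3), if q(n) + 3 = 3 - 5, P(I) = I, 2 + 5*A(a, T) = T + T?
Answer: -923/3 ≈ -307.67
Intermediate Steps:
A(a, T) = -⅖ + 2*T/5 (A(a, T) = -⅖ + (T + T)/5 = -⅖ + (2*T)/5 = -⅖ + 2*T/5)
Q(f) = (-5 + f)/(2*f) (Q(f) = (-5 + f)/((2*f)) = (-5 + f)*(1/(2*f)) = (-5 + f)/(2*f))
c(t) = -1/t
q(n) = -5 (q(n) = -3 + (3 - 5) = -3 - 2 = -5)
(-199 - 1*107) + q(Q(A(4, -5)))*c(-3) = (-199 - 1*107) - (-5)/(-3) = (-199 - 107) - (-5)*(-1)/3 = -306 - 5*⅓ = -306 - 5/3 = -923/3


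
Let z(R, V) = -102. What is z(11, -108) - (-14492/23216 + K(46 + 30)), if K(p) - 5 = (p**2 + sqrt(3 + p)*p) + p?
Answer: -34582413/5804 - 76*sqrt(79) ≈ -6633.9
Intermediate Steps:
K(p) = 5 + p + p**2 + p*sqrt(3 + p) (K(p) = 5 + ((p**2 + sqrt(3 + p)*p) + p) = 5 + ((p**2 + p*sqrt(3 + p)) + p) = 5 + (p + p**2 + p*sqrt(3 + p)) = 5 + p + p**2 + p*sqrt(3 + p))
z(11, -108) - (-14492/23216 + K(46 + 30)) = -102 - (-14492/23216 + (5 + (46 + 30) + (46 + 30)**2 + (46 + 30)*sqrt(3 + (46 + 30)))) = -102 - (-14492*1/23216 + (5 + 76 + 76**2 + 76*sqrt(3 + 76))) = -102 - (-3623/5804 + (5 + 76 + 5776 + 76*sqrt(79))) = -102 - (-3623/5804 + (5857 + 76*sqrt(79))) = -102 - (33990405/5804 + 76*sqrt(79)) = -102 + (-33990405/5804 - 76*sqrt(79)) = -34582413/5804 - 76*sqrt(79)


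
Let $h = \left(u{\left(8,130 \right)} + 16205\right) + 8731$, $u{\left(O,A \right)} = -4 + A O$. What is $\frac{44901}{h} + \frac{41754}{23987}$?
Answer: $\frac{2161475175}{622990364} \approx 3.4695$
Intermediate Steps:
$h = 25972$ ($h = \left(\left(-4 + 130 \cdot 8\right) + 16205\right) + 8731 = \left(\left(-4 + 1040\right) + 16205\right) + 8731 = \left(1036 + 16205\right) + 8731 = 17241 + 8731 = 25972$)
$\frac{44901}{h} + \frac{41754}{23987} = \frac{44901}{25972} + \frac{41754}{23987} = \frac{2161475175}{622990364}$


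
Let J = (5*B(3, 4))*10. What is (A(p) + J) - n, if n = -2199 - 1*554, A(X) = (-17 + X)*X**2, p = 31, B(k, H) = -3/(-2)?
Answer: 16282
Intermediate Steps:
B(k, H) = 3/2 (B(k, H) = -3*(-1/2) = 3/2)
A(X) = X**2*(-17 + X)
J = 75 (J = (5*(3/2))*10 = (15/2)*10 = 75)
n = -2753 (n = -2199 - 554 = -2753)
(A(p) + J) - n = (31**2*(-17 + 31) + 75) - 1*(-2753) = (961*14 + 75) + 2753 = (13454 + 75) + 2753 = 13529 + 2753 = 16282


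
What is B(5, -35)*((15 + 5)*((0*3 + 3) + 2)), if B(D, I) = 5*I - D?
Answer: -18000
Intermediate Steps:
B(D, I) = -D + 5*I
B(5, -35)*((15 + 5)*((0*3 + 3) + 2)) = (-1*5 + 5*(-35))*((15 + 5)*((0*3 + 3) + 2)) = (-5 - 175)*(20*((0 + 3) + 2)) = -3600*(3 + 2) = -3600*5 = -180*100 = -18000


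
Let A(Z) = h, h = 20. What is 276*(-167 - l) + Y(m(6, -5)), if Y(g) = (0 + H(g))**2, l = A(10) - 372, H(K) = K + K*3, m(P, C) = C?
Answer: 51460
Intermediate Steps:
A(Z) = 20
H(K) = 4*K (H(K) = K + 3*K = 4*K)
l = -352 (l = 20 - 372 = -352)
Y(g) = 16*g**2 (Y(g) = (0 + 4*g)**2 = (4*g)**2 = 16*g**2)
276*(-167 - l) + Y(m(6, -5)) = 276*(-167 - 1*(-352)) + 16*(-5)**2 = 276*(-167 + 352) + 16*25 = 276*185 + 400 = 51060 + 400 = 51460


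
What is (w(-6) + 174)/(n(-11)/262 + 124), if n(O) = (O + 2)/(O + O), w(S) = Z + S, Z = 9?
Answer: 1020228/714745 ≈ 1.4274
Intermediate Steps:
w(S) = 9 + S
n(O) = (2 + O)/(2*O) (n(O) = (2 + O)/((2*O)) = (2 + O)*(1/(2*O)) = (2 + O)/(2*O))
(w(-6) + 174)/(n(-11)/262 + 124) = ((9 - 6) + 174)/(((½)*(2 - 11)/(-11))/262 + 124) = (3 + 174)/(((½)*(-1/11)*(-9))*(1/262) + 124) = 177/((9/22)*(1/262) + 124) = 177/(9/5764 + 124) = 177/(714745/5764) = 177*(5764/714745) = 1020228/714745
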